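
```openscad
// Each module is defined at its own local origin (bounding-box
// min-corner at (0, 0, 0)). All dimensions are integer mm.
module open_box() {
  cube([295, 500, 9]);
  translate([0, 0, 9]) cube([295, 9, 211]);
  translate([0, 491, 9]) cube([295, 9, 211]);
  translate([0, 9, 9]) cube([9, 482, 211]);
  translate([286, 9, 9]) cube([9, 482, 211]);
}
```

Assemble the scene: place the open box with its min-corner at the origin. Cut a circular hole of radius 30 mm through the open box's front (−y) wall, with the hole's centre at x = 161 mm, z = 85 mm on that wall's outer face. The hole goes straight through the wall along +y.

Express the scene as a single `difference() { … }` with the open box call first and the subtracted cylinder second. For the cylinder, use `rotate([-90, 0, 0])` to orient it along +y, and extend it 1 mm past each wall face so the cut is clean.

difference() {
  open_box();
  translate([161, -1, 85]) rotate([-90, 0, 0]) cylinder(h = 11, r = 30);
}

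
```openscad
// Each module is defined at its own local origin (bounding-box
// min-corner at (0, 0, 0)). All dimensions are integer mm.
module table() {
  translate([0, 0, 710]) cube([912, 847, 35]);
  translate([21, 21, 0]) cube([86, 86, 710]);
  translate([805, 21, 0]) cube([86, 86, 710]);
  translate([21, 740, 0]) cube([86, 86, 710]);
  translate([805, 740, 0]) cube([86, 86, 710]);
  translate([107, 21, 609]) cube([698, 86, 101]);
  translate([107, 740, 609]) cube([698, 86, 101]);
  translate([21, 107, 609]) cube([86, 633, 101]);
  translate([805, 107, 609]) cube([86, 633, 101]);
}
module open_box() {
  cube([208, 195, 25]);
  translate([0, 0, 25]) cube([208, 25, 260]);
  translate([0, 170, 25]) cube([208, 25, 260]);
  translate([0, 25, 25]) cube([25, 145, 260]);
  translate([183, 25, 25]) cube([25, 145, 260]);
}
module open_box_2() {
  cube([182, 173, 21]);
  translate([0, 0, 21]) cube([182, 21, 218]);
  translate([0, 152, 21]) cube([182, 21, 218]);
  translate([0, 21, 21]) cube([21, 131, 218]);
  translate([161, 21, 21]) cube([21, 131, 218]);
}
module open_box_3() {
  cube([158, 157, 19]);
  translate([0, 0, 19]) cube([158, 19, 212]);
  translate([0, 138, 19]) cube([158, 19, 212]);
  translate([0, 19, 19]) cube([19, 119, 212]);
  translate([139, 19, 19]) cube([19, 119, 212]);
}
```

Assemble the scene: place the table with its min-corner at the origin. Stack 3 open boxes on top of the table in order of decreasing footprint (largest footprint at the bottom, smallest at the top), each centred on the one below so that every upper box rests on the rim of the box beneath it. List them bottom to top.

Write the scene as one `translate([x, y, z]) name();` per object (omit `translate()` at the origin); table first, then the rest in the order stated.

table();
translate([352, 326, 745]) open_box();
translate([365, 337, 1030]) open_box_2();
translate([377, 345, 1269]) open_box_3();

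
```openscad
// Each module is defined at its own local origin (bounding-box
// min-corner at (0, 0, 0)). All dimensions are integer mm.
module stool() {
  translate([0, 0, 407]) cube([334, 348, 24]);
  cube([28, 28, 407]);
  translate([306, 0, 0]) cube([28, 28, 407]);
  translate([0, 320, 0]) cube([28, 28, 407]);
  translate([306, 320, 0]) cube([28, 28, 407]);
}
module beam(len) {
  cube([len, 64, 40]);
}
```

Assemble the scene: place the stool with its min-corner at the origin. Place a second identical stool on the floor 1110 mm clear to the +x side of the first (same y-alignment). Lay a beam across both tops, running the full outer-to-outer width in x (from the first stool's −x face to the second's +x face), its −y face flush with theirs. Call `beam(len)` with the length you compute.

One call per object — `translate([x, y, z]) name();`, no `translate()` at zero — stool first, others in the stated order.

stool();
translate([1444, 0, 0]) stool();
translate([0, 0, 431]) beam(1778);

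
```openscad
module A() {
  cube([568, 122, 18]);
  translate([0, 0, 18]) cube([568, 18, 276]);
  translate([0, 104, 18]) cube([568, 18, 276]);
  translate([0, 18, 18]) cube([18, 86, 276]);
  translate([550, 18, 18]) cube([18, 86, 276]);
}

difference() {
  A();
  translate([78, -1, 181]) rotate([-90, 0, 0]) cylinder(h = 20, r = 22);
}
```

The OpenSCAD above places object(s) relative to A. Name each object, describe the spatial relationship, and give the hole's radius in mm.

The subtracted cylinder has r = 22 mm.

A is an open box. The open box has a circular hole through its front wall. The hole's radius is 22 mm.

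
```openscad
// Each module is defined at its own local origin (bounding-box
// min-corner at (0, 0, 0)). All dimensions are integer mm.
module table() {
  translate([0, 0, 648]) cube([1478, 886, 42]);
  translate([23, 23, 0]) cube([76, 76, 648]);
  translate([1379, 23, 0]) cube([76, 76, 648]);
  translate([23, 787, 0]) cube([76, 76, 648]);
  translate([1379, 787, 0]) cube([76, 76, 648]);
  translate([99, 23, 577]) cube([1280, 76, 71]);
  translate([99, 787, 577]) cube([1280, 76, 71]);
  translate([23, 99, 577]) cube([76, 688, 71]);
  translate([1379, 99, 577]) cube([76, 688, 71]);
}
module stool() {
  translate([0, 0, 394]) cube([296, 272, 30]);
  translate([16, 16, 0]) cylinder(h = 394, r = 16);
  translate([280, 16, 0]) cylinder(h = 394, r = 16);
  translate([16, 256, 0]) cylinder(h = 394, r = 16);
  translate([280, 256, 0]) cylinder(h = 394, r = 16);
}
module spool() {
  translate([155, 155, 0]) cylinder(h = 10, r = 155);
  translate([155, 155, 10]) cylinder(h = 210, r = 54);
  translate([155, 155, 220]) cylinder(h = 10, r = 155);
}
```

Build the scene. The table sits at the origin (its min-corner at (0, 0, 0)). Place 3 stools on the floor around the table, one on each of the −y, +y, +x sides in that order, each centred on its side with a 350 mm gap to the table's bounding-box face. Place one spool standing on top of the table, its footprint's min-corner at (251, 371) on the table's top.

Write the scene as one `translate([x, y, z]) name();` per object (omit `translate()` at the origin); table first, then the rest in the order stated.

table();
translate([591, -622, 0]) stool();
translate([591, 1236, 0]) stool();
translate([1828, 307, 0]) stool();
translate([251, 371, 690]) spool();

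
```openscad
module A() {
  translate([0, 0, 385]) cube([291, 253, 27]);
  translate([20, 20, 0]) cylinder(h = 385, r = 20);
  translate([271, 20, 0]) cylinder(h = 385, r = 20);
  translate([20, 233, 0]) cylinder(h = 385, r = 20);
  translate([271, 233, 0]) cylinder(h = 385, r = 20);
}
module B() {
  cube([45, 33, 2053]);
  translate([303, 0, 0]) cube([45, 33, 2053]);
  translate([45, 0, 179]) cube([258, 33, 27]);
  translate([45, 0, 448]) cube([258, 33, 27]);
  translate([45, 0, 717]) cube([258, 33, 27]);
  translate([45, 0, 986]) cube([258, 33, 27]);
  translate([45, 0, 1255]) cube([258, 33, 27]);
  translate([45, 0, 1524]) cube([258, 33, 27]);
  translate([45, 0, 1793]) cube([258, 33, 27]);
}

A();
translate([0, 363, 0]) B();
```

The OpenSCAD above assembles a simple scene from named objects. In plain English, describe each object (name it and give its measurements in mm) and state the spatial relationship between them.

A is a four-legged stool. The seat is a 291×253×27 mm slab whose top surface is at z = 412 mm; four round legs, each 40 mm in diameter, run from the floor (z = 0) to the underside of the seat, each leg's axis is inset half a diameter from the nearest pair of seat edges (so the leg's bounding box is flush with the corner).

B is a straight ladder. Two 45×33 mm vertical rails, 2053 mm tall, stand 348 mm apart (outside-to-outside) with their front faces coplanar on the −y side. 7 rungs, each 33 mm deep and 27 mm tall, span between the inner faces of the rails, front faces flush with the rails. The lowest rung's underside is at z = 179 mm and rungs are spaced 269 mm apart (underside to underside).

The ladder is on the floor beside the stool on its +y side.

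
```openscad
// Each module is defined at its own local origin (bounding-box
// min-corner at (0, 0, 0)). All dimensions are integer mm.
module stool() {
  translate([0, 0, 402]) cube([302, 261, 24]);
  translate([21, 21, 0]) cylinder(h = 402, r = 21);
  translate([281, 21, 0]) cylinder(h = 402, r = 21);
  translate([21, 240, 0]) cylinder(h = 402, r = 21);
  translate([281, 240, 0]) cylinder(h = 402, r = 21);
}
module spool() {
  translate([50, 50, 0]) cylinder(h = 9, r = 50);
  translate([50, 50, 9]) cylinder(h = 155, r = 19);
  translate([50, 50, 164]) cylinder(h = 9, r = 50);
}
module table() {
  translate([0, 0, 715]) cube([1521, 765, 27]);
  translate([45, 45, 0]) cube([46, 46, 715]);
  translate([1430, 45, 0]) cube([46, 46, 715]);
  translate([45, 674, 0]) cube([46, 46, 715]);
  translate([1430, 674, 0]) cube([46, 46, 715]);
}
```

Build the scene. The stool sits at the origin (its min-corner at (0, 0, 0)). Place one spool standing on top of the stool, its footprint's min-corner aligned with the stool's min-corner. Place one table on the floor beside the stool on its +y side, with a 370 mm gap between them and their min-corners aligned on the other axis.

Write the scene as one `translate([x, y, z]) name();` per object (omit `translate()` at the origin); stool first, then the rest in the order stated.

stool();
translate([0, 0, 426]) spool();
translate([0, 631, 0]) table();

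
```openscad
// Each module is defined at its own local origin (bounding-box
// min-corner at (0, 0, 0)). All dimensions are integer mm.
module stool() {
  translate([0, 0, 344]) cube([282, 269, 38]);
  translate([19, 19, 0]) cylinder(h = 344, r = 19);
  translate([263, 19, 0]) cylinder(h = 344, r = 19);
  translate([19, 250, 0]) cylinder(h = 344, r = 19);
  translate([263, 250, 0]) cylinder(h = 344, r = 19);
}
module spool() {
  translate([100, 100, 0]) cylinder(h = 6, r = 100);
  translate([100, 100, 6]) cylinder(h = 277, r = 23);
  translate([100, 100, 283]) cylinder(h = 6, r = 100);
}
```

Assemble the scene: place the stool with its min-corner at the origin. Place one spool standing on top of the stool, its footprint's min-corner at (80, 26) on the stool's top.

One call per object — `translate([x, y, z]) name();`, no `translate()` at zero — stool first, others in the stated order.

stool();
translate([80, 26, 382]) spool();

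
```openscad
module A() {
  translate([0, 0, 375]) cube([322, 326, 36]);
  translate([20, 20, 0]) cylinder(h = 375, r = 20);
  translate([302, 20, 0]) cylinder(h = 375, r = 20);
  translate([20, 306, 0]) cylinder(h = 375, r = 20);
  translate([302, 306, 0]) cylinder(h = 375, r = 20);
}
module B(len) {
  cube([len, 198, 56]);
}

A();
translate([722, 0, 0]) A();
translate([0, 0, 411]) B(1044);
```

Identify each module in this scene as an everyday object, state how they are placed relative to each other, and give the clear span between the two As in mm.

A is a stool. B is a beam. A beam spans the tops of two stools. The clear span between the two stools is 400 mm.

Second stool starts at x = 722; first ends at x = 322; clear span = 722 − 322 = 400 mm.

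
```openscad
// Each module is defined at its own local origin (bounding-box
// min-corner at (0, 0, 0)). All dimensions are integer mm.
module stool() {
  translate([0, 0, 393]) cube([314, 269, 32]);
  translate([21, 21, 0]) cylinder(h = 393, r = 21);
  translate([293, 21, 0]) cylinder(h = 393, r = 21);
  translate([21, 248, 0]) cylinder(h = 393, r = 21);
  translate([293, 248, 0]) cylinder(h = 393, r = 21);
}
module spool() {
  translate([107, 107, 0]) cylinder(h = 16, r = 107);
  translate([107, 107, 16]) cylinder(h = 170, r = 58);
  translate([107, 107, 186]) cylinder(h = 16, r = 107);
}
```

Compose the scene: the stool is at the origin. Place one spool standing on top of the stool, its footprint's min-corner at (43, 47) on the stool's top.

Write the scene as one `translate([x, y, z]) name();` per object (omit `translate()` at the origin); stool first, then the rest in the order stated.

stool();
translate([43, 47, 425]) spool();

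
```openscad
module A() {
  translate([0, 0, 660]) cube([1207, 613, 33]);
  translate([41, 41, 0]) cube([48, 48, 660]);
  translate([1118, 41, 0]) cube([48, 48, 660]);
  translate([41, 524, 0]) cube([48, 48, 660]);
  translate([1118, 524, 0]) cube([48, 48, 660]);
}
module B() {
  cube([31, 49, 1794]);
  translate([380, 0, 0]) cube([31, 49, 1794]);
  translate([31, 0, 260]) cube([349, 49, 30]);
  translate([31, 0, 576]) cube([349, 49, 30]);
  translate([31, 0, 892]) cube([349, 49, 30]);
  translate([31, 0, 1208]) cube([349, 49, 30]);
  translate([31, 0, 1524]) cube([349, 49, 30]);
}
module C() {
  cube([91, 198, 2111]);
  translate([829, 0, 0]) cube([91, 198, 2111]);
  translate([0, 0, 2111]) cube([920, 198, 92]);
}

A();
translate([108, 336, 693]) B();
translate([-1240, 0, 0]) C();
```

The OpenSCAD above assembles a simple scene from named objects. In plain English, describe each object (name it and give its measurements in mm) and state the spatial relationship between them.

A is a rectangular dining table. The top is 1207×613×33 mm with its upper surface at z = 693 mm. It stands on four 48×48 mm square legs, each inset 41 mm from the nearest pair of top edges, running from the floor to the underside of the top.

B is a straight ladder. Two 31×49 mm vertical rails, 1794 mm tall, stand 411 mm apart (outside-to-outside) with their front faces coplanar on the −y side. 5 rungs, each 49 mm deep and 30 mm tall, span between the inner faces of the rails, front faces flush with the rails. The lowest rung's underside is at z = 260 mm and rungs are spaced 316 mm apart (underside to underside).

C is a door frame. The clear opening is 738 mm wide and 2111 mm high. Two 91 mm wide jambs, 198 mm deep, stand either side of the opening from the floor to the top of the opening. A 92 mm thick head sits across the top of both jambs, spanning the full outside width of the frame.

The ladder is on top of the table. The door frame is on the floor beside the table on its −x side.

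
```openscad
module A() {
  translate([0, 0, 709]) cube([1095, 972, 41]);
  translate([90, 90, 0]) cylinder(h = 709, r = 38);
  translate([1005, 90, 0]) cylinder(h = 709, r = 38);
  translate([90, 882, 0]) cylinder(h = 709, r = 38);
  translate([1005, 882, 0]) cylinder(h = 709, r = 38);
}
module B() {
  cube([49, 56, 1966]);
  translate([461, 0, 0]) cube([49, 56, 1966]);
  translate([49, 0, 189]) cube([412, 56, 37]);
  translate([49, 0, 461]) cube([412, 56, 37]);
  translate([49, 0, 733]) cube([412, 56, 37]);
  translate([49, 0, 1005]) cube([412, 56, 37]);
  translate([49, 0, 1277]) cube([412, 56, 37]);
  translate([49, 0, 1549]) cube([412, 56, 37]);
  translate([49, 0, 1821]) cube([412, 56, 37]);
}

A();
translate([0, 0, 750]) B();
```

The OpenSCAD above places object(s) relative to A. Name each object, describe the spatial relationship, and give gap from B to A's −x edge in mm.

A is a table. B is a ladder. The ladder is on top of the table. The gap from the ladder to the table's −x edge is 0 mm.

The ladder's min-x is at 0; the table's min-x is 0; gap = 0 mm.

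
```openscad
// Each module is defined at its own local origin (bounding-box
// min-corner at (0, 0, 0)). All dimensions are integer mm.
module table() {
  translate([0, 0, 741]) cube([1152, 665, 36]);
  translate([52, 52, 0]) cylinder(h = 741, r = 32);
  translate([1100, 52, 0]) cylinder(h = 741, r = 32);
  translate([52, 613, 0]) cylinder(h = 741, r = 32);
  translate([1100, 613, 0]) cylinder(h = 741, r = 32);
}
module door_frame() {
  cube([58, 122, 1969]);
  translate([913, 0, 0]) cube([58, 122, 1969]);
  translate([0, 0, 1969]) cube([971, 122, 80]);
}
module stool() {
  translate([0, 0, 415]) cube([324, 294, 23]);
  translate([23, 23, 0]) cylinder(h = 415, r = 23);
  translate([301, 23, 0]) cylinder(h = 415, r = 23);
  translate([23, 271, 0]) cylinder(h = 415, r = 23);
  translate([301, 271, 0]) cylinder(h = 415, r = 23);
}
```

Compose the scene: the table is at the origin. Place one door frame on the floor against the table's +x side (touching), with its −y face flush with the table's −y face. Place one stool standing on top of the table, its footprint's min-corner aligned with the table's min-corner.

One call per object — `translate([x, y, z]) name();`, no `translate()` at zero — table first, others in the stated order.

table();
translate([1152, 0, 0]) door_frame();
translate([0, 0, 777]) stool();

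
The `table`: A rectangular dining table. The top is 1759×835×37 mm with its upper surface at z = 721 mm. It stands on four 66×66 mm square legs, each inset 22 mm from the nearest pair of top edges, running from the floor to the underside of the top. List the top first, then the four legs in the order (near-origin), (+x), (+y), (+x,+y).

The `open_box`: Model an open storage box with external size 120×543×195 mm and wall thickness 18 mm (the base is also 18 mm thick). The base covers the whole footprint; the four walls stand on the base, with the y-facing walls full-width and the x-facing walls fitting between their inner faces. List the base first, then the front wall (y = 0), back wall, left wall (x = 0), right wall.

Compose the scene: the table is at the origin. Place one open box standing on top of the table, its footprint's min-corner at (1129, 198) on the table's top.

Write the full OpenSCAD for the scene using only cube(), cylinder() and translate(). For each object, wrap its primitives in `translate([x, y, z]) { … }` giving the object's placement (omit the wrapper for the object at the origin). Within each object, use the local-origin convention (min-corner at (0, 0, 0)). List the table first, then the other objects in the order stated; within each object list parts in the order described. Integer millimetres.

translate([0, 0, 684]) cube([1759, 835, 37]);
translate([22, 22, 0]) cube([66, 66, 684]);
translate([1671, 22, 0]) cube([66, 66, 684]);
translate([22, 747, 0]) cube([66, 66, 684]);
translate([1671, 747, 0]) cube([66, 66, 684]);
translate([1129, 198, 721]) {
  cube([120, 543, 18]);
  translate([0, 0, 18]) cube([120, 18, 177]);
  translate([0, 525, 18]) cube([120, 18, 177]);
  translate([0, 18, 18]) cube([18, 507, 177]);
  translate([102, 18, 18]) cube([18, 507, 177]);
}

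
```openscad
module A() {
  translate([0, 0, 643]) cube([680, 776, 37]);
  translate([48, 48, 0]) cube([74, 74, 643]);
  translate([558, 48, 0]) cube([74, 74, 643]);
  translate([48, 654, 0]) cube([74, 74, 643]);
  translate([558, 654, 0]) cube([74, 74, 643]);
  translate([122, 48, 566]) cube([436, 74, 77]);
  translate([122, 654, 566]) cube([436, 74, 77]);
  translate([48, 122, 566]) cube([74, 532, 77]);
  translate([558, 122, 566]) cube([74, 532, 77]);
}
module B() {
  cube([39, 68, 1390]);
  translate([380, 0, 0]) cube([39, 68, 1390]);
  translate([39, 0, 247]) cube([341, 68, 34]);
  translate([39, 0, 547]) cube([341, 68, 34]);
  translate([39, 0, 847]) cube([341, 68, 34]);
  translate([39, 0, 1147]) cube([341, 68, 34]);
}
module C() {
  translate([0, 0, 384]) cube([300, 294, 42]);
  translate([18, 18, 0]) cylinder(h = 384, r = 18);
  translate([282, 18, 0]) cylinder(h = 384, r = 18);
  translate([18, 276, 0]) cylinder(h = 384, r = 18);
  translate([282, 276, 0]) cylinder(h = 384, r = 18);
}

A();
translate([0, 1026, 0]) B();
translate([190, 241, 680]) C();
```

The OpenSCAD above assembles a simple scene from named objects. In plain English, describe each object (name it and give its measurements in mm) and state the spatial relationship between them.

A is a table with a 680×776 mm rectangular top, 37 mm thick, top surface at z = 680 mm, supported by four 74×74 mm square legs, each inset 48 mm from the nearest pair of top edges, running from the floor. Four apron rails, 74 mm thick and 77 mm tall, run between adjacent legs with their top edges flush with the underside of the top and their outer faces flush with the legs' outer faces.

B is a straight ladder. Two 39×68 mm vertical rails, 1390 mm tall, stand 419 mm apart (outside-to-outside) with their front faces coplanar on the −y side. 4 rungs, each 68 mm deep and 34 mm tall, span between the inner faces of the rails, front faces flush with the rails. The lowest rung's underside is at z = 247 mm and rungs are spaced 300 mm apart (underside to underside).

C is a four-legged stool. The seat is 300×294 mm, 42 mm thick, top at z = 426 mm. It stands on four round legs, each 36 mm in diameter, from z = 0 to the seat underside, each leg's axis is inset half a diameter from the nearest pair of seat edges (so the leg's bounding box is flush with the corner).

The ladder is on the floor beside the table on its +y side. The stool is on top of the table, centred.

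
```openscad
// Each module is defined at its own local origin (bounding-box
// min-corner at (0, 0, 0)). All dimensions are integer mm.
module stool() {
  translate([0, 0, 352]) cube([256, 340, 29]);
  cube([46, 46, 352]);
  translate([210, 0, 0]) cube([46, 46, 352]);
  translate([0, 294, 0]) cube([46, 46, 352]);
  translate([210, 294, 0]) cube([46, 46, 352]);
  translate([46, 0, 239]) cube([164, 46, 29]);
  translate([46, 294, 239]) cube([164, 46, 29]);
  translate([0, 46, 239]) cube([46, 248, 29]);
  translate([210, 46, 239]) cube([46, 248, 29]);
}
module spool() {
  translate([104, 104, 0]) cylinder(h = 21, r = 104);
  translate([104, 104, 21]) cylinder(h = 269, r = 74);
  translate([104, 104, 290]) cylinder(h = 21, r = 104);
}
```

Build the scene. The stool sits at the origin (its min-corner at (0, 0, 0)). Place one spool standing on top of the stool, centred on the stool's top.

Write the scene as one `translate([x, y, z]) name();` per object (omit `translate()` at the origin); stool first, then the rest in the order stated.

stool();
translate([24, 66, 381]) spool();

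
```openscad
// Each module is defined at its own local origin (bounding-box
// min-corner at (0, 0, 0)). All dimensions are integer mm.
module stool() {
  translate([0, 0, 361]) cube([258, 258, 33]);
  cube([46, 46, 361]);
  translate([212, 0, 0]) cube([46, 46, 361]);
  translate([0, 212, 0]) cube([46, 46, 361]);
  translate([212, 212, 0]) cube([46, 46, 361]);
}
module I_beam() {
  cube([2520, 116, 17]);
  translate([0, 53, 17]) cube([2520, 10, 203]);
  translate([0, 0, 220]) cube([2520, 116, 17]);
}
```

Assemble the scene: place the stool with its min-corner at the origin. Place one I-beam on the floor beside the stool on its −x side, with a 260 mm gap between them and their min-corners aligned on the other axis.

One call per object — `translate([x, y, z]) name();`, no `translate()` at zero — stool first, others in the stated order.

stool();
translate([-2780, 0, 0]) I_beam();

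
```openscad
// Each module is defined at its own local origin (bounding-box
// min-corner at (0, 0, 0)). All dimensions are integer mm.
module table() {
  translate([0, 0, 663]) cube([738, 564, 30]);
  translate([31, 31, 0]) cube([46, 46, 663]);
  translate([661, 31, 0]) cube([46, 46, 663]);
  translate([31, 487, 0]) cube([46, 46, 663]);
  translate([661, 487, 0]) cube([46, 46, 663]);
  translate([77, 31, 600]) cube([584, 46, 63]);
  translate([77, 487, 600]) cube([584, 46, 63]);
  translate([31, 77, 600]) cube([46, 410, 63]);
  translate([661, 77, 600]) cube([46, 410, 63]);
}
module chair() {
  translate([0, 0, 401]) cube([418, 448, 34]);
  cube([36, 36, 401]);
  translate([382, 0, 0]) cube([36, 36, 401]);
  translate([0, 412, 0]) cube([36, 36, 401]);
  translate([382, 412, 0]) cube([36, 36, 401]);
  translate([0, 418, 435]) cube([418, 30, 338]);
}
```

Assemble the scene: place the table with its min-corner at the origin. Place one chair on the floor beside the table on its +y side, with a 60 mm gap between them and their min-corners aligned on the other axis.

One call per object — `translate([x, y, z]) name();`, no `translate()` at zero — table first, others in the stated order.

table();
translate([0, 624, 0]) chair();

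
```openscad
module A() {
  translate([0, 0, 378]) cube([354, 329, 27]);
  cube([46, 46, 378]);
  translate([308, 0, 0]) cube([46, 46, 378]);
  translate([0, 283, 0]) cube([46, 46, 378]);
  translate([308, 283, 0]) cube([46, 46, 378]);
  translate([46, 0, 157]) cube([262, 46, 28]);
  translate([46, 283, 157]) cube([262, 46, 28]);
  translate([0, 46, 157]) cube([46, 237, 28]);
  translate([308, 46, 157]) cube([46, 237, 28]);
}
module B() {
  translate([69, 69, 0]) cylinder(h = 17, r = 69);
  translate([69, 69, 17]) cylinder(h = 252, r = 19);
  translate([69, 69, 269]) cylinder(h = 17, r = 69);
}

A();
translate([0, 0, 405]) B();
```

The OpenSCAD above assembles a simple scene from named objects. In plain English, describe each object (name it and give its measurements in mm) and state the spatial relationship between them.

A is a simple wooden stool: a rectangular seat 354 mm (x) by 329 mm (y), 27 mm thick, top face at z = 405 mm, on four square legs, each 46×46 mm in cross-section. The legs rest on z = 0, each flush with a corner of the seat. Four stretchers, 46 mm wide and 28 mm tall, connect adjacent legs with their undersides at z = 157 mm, each running between the inner faces of the legs it joins and aligned with the legs' outer faces on the other axis.

B is a spool: two coaxial disc flanges of radius 69 mm and thickness 17 mm, joined by a core cylinder of radius 19 mm and height 252 mm. The lower flange rests on z = 0 and the three cylinders share a vertical axis.

The spool is on top of the stool.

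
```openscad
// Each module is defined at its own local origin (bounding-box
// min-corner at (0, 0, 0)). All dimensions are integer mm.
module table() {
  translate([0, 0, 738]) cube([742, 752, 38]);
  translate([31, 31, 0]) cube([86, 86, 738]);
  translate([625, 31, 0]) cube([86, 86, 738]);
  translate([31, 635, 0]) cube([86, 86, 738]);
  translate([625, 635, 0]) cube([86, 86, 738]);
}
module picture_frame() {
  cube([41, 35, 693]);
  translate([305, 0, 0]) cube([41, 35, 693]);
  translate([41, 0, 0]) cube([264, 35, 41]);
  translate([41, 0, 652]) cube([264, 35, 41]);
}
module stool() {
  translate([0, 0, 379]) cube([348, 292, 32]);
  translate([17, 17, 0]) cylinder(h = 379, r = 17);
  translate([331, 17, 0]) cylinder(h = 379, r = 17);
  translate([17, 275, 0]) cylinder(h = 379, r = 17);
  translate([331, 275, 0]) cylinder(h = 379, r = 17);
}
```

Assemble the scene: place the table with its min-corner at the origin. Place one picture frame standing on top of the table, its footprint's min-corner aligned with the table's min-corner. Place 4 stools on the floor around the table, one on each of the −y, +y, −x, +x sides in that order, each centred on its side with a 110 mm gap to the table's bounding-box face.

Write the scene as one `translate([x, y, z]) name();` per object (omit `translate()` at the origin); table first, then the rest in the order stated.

table();
translate([0, 0, 776]) picture_frame();
translate([197, -402, 0]) stool();
translate([197, 862, 0]) stool();
translate([-458, 230, 0]) stool();
translate([852, 230, 0]) stool();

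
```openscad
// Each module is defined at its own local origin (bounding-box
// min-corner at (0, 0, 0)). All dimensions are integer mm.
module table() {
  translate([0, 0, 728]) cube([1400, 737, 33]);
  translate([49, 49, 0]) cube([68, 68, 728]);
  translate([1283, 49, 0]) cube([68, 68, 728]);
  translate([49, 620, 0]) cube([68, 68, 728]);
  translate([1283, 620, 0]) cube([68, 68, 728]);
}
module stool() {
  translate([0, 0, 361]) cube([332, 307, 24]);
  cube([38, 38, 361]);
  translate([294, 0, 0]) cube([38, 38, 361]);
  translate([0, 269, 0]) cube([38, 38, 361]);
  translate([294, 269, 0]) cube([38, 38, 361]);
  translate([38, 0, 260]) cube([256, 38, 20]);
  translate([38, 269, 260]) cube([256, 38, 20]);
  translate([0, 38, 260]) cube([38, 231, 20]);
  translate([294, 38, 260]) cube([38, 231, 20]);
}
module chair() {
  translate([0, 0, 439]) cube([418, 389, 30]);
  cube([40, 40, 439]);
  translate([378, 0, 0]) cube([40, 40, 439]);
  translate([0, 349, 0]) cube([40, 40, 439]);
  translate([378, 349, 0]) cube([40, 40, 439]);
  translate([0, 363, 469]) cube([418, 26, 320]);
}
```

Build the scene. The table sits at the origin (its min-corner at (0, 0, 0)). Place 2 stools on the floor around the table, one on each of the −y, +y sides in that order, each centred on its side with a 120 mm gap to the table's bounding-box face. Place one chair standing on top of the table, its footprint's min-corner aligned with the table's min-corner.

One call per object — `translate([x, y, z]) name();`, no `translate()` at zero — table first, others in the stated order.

table();
translate([534, -427, 0]) stool();
translate([534, 857, 0]) stool();
translate([0, 0, 761]) chair();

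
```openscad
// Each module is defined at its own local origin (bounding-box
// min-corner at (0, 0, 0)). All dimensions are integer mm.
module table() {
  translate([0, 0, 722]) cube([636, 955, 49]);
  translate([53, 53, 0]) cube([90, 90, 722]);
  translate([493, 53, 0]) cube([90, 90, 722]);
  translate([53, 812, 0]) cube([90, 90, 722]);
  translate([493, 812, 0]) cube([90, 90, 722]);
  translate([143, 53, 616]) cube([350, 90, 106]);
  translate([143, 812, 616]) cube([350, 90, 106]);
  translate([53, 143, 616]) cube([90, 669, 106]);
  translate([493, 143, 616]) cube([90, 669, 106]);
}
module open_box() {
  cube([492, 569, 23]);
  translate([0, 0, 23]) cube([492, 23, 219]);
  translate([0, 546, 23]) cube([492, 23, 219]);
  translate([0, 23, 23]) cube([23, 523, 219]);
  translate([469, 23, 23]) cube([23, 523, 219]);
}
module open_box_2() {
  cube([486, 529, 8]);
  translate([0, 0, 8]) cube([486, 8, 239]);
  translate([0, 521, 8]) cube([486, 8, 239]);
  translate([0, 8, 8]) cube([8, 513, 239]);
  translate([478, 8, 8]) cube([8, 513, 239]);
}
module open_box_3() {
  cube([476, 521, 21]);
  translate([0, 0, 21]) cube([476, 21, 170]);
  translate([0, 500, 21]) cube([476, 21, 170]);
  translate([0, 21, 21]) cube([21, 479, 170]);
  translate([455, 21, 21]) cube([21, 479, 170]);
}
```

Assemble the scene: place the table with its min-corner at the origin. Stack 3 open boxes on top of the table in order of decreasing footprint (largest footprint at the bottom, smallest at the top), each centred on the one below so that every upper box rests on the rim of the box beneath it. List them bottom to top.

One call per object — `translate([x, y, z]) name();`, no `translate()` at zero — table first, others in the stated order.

table();
translate([72, 193, 771]) open_box();
translate([75, 213, 1013]) open_box_2();
translate([80, 217, 1260]) open_box_3();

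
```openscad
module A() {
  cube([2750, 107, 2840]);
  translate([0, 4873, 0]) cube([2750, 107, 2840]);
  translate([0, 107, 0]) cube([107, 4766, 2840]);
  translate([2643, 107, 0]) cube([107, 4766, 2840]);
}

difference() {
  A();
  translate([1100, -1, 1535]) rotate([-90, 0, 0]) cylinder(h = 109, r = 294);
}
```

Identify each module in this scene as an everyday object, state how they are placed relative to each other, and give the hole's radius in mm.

The subtracted cylinder has r = 294 mm.

A is a house frame. The house frame has a circular hole through its front wall. The hole's radius is 294 mm.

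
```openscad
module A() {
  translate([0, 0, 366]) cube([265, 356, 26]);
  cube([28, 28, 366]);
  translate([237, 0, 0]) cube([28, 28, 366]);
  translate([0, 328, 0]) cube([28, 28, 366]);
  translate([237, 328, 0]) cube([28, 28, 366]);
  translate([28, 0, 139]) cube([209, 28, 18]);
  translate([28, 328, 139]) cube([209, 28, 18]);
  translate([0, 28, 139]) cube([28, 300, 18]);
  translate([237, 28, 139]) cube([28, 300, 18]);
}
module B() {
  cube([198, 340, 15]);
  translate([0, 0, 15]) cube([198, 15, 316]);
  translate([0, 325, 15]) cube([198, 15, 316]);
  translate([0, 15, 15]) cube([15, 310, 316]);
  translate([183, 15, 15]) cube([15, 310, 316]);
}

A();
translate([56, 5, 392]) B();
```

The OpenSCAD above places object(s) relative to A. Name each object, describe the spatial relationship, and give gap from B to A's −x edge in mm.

The open box's min-x is at 56; the stool's min-x is 0; gap = 56 mm.

A is a stool. B is an open box. The open box is on top of the stool. The gap from the open box to the stool's −x edge is 56 mm.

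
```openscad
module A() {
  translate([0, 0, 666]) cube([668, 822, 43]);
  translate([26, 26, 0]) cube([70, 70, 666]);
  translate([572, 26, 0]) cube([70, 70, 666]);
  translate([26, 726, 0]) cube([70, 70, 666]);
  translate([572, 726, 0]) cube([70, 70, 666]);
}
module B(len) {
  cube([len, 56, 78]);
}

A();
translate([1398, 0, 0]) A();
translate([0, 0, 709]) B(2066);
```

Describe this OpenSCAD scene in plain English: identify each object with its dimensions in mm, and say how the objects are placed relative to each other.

A is a table with a 668×822 mm rectangular top, 43 mm thick, top surface at z = 709 mm, supported by four 70×70 mm square legs, each inset 26 mm from the nearest pair of top edges, running from the floor.

B is a rectangular beam 2066 mm long (x), 56 mm deep (y), 78 mm thick (z).

The beam spans the tops of two tables placed 730 mm apart, resting at z = 709 mm.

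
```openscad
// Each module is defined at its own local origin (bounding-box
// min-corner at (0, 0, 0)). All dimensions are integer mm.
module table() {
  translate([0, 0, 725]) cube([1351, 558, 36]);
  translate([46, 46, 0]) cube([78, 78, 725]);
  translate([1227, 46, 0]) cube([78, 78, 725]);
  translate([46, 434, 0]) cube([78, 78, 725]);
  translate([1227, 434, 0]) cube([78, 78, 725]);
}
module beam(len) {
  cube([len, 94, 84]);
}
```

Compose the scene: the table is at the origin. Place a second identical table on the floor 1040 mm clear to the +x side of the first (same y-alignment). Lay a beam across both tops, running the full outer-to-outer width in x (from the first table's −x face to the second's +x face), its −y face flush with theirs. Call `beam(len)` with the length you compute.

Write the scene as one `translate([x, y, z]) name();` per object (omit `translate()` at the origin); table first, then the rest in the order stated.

table();
translate([2391, 0, 0]) table();
translate([0, 0, 761]) beam(3742);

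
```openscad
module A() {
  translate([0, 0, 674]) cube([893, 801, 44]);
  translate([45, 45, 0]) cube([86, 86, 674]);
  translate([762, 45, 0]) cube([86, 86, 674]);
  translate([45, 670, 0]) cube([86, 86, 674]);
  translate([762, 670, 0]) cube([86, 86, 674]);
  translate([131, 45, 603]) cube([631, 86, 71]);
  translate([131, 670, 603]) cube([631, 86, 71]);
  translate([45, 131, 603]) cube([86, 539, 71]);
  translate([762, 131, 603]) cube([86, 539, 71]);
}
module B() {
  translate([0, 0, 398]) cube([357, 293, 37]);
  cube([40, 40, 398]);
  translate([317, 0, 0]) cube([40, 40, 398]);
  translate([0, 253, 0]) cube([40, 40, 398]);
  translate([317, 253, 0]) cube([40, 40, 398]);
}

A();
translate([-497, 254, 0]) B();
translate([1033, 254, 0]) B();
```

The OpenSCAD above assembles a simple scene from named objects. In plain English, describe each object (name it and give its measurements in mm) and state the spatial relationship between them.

A is a table with a 893×801 mm rectangular top, 44 mm thick, top surface at z = 718 mm, supported by four 86×86 mm square legs, each inset 45 mm from the nearest pair of top edges, running from the floor. Four apron rails, 86 mm thick and 71 mm tall, run between adjacent legs with their top edges flush with the underside of the top and their outer faces flush with the legs' outer faces.

B is a four-legged stool. The seat is a 357×293×37 mm slab whose top surface is at z = 435 mm; four square legs, each 40×40 mm in cross-section, run from the floor (z = 0) to the underside of the seat, each flush with a corner of the seat.

Two stools sit around the table at the −x, +x sides.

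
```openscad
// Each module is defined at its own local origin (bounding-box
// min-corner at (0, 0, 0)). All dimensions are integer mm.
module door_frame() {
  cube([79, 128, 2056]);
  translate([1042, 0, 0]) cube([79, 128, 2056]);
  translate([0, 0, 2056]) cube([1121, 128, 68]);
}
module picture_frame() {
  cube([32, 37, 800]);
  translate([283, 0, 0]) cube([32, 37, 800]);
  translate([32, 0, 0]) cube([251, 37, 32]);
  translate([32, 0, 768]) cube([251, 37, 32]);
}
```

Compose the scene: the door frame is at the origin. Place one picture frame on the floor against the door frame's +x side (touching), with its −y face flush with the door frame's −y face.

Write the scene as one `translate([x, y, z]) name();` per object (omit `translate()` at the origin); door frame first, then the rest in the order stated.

door_frame();
translate([1121, 0, 0]) picture_frame();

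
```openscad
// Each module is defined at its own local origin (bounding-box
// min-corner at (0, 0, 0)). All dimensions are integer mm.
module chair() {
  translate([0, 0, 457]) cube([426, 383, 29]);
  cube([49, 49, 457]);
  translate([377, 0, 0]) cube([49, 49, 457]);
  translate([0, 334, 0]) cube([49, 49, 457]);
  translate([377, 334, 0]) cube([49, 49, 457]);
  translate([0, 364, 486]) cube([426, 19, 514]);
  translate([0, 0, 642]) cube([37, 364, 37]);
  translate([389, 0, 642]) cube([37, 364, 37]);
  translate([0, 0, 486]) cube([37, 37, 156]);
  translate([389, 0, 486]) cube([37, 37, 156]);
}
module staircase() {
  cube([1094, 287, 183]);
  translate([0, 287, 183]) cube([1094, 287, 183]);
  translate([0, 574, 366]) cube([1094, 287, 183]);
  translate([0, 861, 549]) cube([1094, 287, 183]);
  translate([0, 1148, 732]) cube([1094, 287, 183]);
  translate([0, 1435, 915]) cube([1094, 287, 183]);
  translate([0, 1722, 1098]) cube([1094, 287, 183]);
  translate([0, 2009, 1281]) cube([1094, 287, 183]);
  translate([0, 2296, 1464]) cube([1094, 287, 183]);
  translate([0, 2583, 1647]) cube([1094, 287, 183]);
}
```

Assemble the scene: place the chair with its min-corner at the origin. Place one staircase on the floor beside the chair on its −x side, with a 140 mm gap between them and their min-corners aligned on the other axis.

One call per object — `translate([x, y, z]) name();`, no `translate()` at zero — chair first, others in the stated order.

chair();
translate([-1234, 0, 0]) staircase();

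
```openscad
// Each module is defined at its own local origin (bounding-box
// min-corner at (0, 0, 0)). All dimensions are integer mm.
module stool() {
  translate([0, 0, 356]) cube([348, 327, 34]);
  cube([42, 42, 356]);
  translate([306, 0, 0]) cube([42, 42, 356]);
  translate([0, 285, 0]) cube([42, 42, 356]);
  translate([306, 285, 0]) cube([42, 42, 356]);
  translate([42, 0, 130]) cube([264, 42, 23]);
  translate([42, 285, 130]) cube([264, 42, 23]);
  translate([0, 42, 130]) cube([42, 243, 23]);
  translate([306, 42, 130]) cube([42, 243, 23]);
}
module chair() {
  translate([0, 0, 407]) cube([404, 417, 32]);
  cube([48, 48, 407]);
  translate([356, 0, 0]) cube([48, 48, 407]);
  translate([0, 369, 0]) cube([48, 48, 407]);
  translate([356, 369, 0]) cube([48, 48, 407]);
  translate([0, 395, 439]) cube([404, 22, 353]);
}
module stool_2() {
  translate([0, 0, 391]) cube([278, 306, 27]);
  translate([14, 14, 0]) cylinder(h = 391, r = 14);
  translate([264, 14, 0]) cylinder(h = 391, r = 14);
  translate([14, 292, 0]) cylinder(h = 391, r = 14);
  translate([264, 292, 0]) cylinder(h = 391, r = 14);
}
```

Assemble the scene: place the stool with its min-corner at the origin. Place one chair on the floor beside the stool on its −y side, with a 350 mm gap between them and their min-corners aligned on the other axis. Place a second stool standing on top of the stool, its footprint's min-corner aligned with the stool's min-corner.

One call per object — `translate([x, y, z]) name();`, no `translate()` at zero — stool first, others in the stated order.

stool();
translate([0, -767, 0]) chair();
translate([0, 0, 390]) stool_2();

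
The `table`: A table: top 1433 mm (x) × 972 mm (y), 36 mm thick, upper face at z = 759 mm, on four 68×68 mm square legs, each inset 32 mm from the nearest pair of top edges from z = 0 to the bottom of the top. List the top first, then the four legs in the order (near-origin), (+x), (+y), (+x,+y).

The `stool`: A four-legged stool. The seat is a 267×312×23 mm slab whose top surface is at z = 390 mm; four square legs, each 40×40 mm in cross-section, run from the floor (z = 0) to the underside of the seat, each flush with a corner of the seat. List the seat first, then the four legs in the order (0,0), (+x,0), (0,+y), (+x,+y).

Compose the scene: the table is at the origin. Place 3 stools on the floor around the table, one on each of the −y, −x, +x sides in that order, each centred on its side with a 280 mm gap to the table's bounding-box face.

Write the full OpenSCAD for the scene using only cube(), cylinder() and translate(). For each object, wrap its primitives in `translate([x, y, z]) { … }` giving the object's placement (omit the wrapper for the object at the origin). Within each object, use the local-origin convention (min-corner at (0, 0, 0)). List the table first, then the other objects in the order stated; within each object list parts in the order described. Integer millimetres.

translate([0, 0, 723]) cube([1433, 972, 36]);
translate([32, 32, 0]) cube([68, 68, 723]);
translate([1333, 32, 0]) cube([68, 68, 723]);
translate([32, 872, 0]) cube([68, 68, 723]);
translate([1333, 872, 0]) cube([68, 68, 723]);
translate([583, -592, 0]) {
  translate([0, 0, 367]) cube([267, 312, 23]);
  cube([40, 40, 367]);
  translate([227, 0, 0]) cube([40, 40, 367]);
  translate([0, 272, 0]) cube([40, 40, 367]);
  translate([227, 272, 0]) cube([40, 40, 367]);
}
translate([-547, 330, 0]) {
  translate([0, 0, 367]) cube([267, 312, 23]);
  cube([40, 40, 367]);
  translate([227, 0, 0]) cube([40, 40, 367]);
  translate([0, 272, 0]) cube([40, 40, 367]);
  translate([227, 272, 0]) cube([40, 40, 367]);
}
translate([1713, 330, 0]) {
  translate([0, 0, 367]) cube([267, 312, 23]);
  cube([40, 40, 367]);
  translate([227, 0, 0]) cube([40, 40, 367]);
  translate([0, 272, 0]) cube([40, 40, 367]);
  translate([227, 272, 0]) cube([40, 40, 367]);
}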